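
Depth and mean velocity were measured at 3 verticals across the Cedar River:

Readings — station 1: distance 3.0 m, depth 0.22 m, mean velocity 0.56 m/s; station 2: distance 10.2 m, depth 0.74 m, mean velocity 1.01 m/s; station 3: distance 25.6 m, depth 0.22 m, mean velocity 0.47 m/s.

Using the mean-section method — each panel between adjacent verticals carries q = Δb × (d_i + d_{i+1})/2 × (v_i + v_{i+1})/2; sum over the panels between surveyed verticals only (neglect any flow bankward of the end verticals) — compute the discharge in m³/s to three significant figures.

8.18 m³/s

Panel 1-2: Δb = 7.2 m, d̄ = (0.22+0.74)/2 = 0.48, v̄ = (0.56+1.01)/2 = 0.785 → q = 7.2×0.48×0.785 = 2.713 m³/s
Panel 2-3: Δb = 15.4 m, d̄ = (0.74+0.22)/2 = 0.48, v̄ = (1.01+0.47)/2 = 0.74 → q = 15.4×0.48×0.74 = 5.470 m³/s
Q = Σ q = 8.183 m³/s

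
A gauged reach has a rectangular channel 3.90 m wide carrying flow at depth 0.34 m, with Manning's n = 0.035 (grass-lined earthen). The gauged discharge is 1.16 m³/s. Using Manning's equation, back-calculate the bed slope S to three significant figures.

A = b·y = 3.90 × 0.34 = 1.326 m²
P = b + 2y = 3.90 + 2×0.34 = 4.580 m
R = A/P = 1.326/4.580 = 0.2895 m
S = (Q·n / (1·A·R^(2/3)))² = (1.16×0.035 / (1×1.326×0.4376))² = 0.004895

0.00489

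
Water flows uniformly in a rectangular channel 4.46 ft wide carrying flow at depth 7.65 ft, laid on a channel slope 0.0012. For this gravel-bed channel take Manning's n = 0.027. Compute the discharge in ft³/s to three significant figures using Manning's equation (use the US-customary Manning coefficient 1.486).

A = b·y = 4.46 × 7.65 = 34.12 ft²
P = b + 2y = 4.46 + 2×7.65 = 19.76 ft
R = A/P = 34.12/19.76 = 1.727 ft
Q = (1.486/n)·A·R^(2/3)·S^(1/2) = (1.486/0.027) × 34.12 × 1.727^(2/3) × 0.0012^(1/2) = 93.62 ft³/s

93.6 ft³/s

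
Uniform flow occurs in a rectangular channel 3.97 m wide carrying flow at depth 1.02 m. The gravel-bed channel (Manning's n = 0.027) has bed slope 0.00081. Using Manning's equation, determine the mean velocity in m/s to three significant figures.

A = b·y = 3.97 × 1.02 = 4.049 m²
P = b + 2y = 3.97 + 2×1.02 = 6.010 m
R = A/P = 4.049/6.010 = 0.6738 m
Q = (1/n)·A·R^(2/3)·S^(1/2) = (1/0.027) × 4.049 × 0.6738^(2/3) × 0.00081^(1/2) = 3.281 m³/s
V = Q/A = 3.281/4.049 = 0.8101 m/s

0.810 m/s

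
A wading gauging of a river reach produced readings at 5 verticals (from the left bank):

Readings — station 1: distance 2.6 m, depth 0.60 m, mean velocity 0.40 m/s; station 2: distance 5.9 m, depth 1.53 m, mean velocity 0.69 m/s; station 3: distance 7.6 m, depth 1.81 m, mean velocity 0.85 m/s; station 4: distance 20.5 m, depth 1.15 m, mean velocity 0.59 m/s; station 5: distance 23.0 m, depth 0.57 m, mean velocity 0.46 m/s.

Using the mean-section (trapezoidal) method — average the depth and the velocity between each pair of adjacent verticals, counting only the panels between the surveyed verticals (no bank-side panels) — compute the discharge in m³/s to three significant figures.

Panel 1-2: Δb = 3.3 m, d̄ = (0.60+1.53)/2 = 1.065, v̄ = (0.40+0.69)/2 = 0.545 → q = 3.3×1.065×0.545 = 1.915 m³/s
Panel 2-3: Δb = 1.7 m, d̄ = (1.53+1.81)/2 = 1.67, v̄ = (0.69+0.85)/2 = 0.77 → q = 1.7×1.67×0.77 = 2.186 m³/s
Panel 3-4: Δb = 12.9 m, d̄ = (1.81+1.15)/2 = 1.48, v̄ = (0.85+0.59)/2 = 0.72 → q = 12.9×1.48×0.72 = 13.75 m³/s
Panel 4-5: Δb = 2.5 m, d̄ = (1.15+0.57)/2 = 0.86, v̄ = (0.59+0.46)/2 = 0.525 → q = 2.5×0.86×0.525 = 1.129 m³/s
Q = Σ q = 18.98 m³/s

19.0 m³/s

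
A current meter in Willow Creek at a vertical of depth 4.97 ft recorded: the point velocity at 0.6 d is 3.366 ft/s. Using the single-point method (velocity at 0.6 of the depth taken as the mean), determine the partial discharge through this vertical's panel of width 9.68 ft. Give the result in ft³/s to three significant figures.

162 ft³/s

v̄ = v₀.₆ = 3.366 ft/s
q = v̄ × d × w = 3.366 × 4.97 × 9.68 = 161.9 ft³/s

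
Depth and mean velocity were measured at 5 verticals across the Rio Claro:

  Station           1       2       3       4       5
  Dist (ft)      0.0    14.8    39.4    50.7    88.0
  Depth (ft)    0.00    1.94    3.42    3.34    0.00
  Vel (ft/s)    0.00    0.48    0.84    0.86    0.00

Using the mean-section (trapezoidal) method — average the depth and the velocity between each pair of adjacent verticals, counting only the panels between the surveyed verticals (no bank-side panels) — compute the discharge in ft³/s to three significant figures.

106 ft³/s

Panel 1-2: Δb = 14.8 ft, d̄ = (0.00+1.94)/2 = 0.97, v̄ = (0.00+0.48)/2 = 0.24 → q = 14.8×0.97×0.24 = 3.445 ft³/s
Panel 2-3: Δb = 24.6 ft, d̄ = (1.94+3.42)/2 = 2.68, v̄ = (0.48+0.84)/2 = 0.66 → q = 24.6×2.68×0.66 = 43.51 ft³/s
Panel 3-4: Δb = 11.3 ft, d̄ = (3.42+3.34)/2 = 3.38, v̄ = (0.84+0.86)/2 = 0.85 → q = 11.3×3.38×0.85 = 32.46 ft³/s
Panel 4-5: Δb = 37.3 ft, d̄ = (3.34+0.00)/2 = 1.67, v̄ = (0.86+0.00)/2 = 0.43 → q = 37.3×1.67×0.43 = 26.79 ft³/s
Q = Σ q = 106.2 ft³/s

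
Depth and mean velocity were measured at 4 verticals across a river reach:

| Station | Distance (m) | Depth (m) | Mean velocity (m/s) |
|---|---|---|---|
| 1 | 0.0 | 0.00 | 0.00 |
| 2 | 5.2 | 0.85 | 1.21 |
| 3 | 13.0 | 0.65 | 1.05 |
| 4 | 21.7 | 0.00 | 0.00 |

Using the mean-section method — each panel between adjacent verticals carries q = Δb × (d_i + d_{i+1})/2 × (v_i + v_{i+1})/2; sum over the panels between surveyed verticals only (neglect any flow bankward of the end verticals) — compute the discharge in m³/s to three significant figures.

9.43 m³/s

Panel 1-2: Δb = 5.2 m, d̄ = (0.00+0.85)/2 = 0.425, v̄ = (0.00+1.21)/2 = 0.605 → q = 5.2×0.425×0.605 = 1.337 m³/s
Panel 2-3: Δb = 7.8 m, d̄ = (0.85+0.65)/2 = 0.75, v̄ = (1.21+1.05)/2 = 1.13 → q = 7.8×0.75×1.13 = 6.611 m³/s
Panel 3-4: Δb = 8.7 m, d̄ = (0.65+0.00)/2 = 0.325, v̄ = (1.05+0.00)/2 = 0.525 → q = 8.7×0.325×0.525 = 1.484 m³/s
Q = Σ q = 9.432 m³/s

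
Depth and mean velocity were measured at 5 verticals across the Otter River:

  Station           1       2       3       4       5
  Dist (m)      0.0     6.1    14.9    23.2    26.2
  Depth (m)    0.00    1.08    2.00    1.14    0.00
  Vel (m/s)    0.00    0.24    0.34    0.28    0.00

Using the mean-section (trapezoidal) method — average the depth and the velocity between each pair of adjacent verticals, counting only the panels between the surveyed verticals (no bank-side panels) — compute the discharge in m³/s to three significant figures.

8.60 m³/s

Panel 1-2: Δb = 6.1 m, d̄ = (0.00+1.08)/2 = 0.54, v̄ = (0.00+0.24)/2 = 0.12 → q = 6.1×0.54×0.12 = 0.3953 m³/s
Panel 2-3: Δb = 8.8 m, d̄ = (1.08+2.00)/2 = 1.54, v̄ = (0.24+0.34)/2 = 0.29 → q = 8.8×1.54×0.29 = 3.930 m³/s
Panel 3-4: Δb = 8.3 m, d̄ = (2.00+1.14)/2 = 1.57, v̄ = (0.34+0.28)/2 = 0.31 → q = 8.3×1.57×0.31 = 4.040 m³/s
Panel 4-5: Δb = 3 m, d̄ = (1.14+0.00)/2 = 0.57, v̄ = (0.28+0.00)/2 = 0.14 → q = 3×0.57×0.14 = 0.2394 m³/s
Q = Σ q = 8.604 m³/s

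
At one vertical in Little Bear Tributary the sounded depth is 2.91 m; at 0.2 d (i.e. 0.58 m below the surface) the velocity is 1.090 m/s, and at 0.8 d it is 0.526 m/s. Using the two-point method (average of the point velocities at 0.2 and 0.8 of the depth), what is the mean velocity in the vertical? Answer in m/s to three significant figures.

v̄ = (1.090 + 0.526) / 2 = 0.8080 m/s

0.808 m/s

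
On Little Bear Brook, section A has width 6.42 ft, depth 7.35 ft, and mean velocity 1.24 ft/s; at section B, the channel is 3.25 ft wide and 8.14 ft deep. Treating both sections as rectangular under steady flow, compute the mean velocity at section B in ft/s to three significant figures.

Q = A₁V₁ = (6.42×7.35) × 1.24 = 58.51 ft³/s
A₂ = 3.25 × 8.14 = 26.46 ft²
V₂ = Q/A₂ = 58.51/26.46 = 2.212 ft/s

2.21 ft/s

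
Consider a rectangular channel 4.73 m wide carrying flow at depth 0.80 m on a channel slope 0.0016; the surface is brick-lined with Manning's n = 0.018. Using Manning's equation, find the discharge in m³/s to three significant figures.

A = b·y = 4.73 × 0.80 = 3.784 m²
P = b + 2y = 4.73 + 2×0.80 = 6.330 m
R = A/P = 3.784/6.330 = 0.5978 m
Q = (1/n)·A·R^(2/3)·S^(1/2) = (1/0.018) × 3.784 × 0.5978^(2/3) × 0.0016^(1/2) = 5.967 m³/s

5.97 m³/s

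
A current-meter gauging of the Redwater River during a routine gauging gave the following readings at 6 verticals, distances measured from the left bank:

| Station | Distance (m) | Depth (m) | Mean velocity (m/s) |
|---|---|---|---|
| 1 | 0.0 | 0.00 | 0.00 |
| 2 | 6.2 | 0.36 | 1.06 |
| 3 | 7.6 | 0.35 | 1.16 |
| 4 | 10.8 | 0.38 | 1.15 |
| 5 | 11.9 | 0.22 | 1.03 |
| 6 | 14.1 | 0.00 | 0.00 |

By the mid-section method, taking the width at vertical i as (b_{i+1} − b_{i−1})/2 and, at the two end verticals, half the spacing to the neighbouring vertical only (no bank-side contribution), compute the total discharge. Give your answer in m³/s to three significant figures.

w_2 = (7.6 − 0.0)/2 = 3.8 m; q_2 = 1.06 × 0.36 × 3.8 = 1.450 m³/s
w_3 = (10.8 − 6.2)/2 = 2.3 m; q_3 = 1.16 × 0.35 × 2.3 = 0.9338 m³/s
w_4 = (11.9 − 7.6)/2 = 2.15 m; q_4 = 1.15 × 0.38 × 2.15 = 0.9396 m³/s
w_5 = (14.1 − 10.8)/2 = 1.65 m; q_5 = 1.03 × 0.22 × 1.65 = 0.3739 m³/s
Stations 1, 6 contribute zero (depth or velocity is 0).
Q = Σ qᵢ = 3.697 m³/s

3.70 m³/s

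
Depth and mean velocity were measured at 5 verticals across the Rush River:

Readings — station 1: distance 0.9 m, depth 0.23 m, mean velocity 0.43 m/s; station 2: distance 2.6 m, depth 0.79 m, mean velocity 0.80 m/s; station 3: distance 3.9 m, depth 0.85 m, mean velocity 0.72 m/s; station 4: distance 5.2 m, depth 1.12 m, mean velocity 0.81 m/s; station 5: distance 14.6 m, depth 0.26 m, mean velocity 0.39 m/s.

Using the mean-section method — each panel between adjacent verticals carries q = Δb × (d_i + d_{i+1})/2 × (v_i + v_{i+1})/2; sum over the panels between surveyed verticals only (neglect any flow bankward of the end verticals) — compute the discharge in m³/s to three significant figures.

6.21 m³/s

Panel 1-2: Δb = 1.7 m, d̄ = (0.23+0.79)/2 = 0.51, v̄ = (0.43+0.80)/2 = 0.615 → q = 1.7×0.51×0.615 = 0.5332 m³/s
Panel 2-3: Δb = 1.3 m, d̄ = (0.79+0.85)/2 = 0.82, v̄ = (0.80+0.72)/2 = 0.76 → q = 1.3×0.82×0.76 = 0.8102 m³/s
Panel 3-4: Δb = 1.3 m, d̄ = (0.85+1.12)/2 = 0.985, v̄ = (0.72+0.81)/2 = 0.765 → q = 1.3×0.985×0.765 = 0.9796 m³/s
Panel 4-5: Δb = 9.4 m, d̄ = (1.12+0.26)/2 = 0.69, v̄ = (0.81+0.39)/2 = 0.6 → q = 9.4×0.69×0.6 = 3.892 m³/s
Q = Σ q = 6.215 m³/s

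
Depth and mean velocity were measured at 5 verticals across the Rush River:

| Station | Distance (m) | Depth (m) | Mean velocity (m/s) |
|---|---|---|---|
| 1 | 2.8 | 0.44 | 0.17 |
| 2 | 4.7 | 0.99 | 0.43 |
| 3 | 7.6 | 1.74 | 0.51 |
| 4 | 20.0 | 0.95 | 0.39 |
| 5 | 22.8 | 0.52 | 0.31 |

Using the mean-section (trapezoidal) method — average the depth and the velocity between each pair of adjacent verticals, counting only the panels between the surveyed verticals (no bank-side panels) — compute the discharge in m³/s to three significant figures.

Panel 1-2: Δb = 1.9 m, d̄ = (0.44+0.99)/2 = 0.715, v̄ = (0.17+0.43)/2 = 0.3 → q = 1.9×0.715×0.3 = 0.4076 m³/s
Panel 2-3: Δb = 2.9 m, d̄ = (0.99+1.74)/2 = 1.365, v̄ = (0.43+0.51)/2 = 0.47 → q = 2.9×1.365×0.47 = 1.860 m³/s
Panel 3-4: Δb = 12.4 m, d̄ = (1.74+0.95)/2 = 1.345, v̄ = (0.51+0.39)/2 = 0.45 → q = 12.4×1.345×0.45 = 7.505 m³/s
Panel 4-5: Δb = 2.8 m, d̄ = (0.95+0.52)/2 = 0.735, v̄ = (0.39+0.31)/2 = 0.35 → q = 2.8×0.735×0.35 = 0.7203 m³/s
Q = Σ q = 10.49 m³/s

10.5 m³/s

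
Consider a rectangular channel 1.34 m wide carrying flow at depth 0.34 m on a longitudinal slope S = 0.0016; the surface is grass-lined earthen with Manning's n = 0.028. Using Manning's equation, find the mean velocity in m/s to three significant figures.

A = b·y = 1.34 × 0.34 = 0.4556 m²
P = b + 2y = 1.34 + 2×0.34 = 2.020 m
R = A/P = 0.4556/2.020 = 0.2255 m
Q = (1/n)·A·R^(2/3)·S^(1/2) = (1/0.028) × 0.4556 × 0.2255^(2/3) × 0.0016^(1/2) = 0.2412 m³/s
V = Q/A = 0.2412/0.4556 = 0.5293 m/s

0.529 m/s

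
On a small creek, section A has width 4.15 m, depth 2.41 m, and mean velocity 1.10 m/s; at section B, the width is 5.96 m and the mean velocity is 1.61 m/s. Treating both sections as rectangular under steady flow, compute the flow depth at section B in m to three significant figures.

Q = A₁V₁ = (4.15×2.41) × 1.10 = 11.00 m³/s
d₂ = Q/(b₂ V₂) = 11.00/(5.96×1.61) = 1.147 m

1.15 m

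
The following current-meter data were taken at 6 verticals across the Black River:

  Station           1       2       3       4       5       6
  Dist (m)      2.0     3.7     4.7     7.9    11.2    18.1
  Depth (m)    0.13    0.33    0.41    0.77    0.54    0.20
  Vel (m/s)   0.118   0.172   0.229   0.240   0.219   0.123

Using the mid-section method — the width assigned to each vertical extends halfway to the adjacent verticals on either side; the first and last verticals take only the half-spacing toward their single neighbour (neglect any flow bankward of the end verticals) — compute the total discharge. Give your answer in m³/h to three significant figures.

w_1 = (3.7 − 2.0)/2 = 0.85 m; q_1 = 0.118 × 0.13 × 0.85 = 0.01304 m³/s
w_2 = (4.7 − 2.0)/2 = 1.35 m; q_2 = 0.172 × 0.33 × 1.35 = 0.07663 m³/s
w_3 = (7.9 − 3.7)/2 = 2.1 m; q_3 = 0.229 × 0.41 × 2.1 = 0.1972 m³/s
w_4 = (11.2 − 4.7)/2 = 3.25 m; q_4 = 0.240 × 0.77 × 3.25 = 0.6006 m³/s
w_5 = (18.1 − 7.9)/2 = 5.1 m; q_5 = 0.219 × 0.54 × 5.1 = 0.6031 m³/s
w_6 = (18.1 − 11.2)/2 = 3.45 m; q_6 = 0.123 × 0.20 × 3.45 = 0.08487 m³/s
Q = Σ qᵢ = 1.575 m³/s
= 1.575 × 3600 = 5672 m³/h

5670 m³/h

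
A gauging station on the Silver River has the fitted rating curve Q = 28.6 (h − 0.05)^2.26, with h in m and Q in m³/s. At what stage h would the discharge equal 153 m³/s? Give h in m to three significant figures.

h − h₀ = (Q/C)^(1/b) = (153/28.6)^(1/2.26) = 2.100 m
h = 0.05 + 2.100 = 2.150 m

2.15 m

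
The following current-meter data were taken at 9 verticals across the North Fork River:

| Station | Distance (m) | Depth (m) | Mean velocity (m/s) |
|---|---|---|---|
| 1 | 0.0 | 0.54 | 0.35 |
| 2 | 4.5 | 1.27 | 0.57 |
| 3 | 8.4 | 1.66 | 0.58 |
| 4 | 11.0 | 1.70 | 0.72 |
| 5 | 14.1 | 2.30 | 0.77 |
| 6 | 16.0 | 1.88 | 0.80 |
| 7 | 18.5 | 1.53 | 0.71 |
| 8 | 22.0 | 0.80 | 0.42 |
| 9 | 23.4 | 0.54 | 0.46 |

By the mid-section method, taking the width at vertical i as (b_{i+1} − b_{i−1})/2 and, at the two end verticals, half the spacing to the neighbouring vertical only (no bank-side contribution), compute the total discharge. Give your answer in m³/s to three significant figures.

22.1 m³/s

w_1 = (4.5 − 0.0)/2 = 2.25 m; q_1 = 0.35 × 0.54 × 2.25 = 0.4253 m³/s
w_2 = (8.4 − 0.0)/2 = 4.2 m; q_2 = 0.57 × 1.27 × 4.2 = 3.040 m³/s
w_3 = (11.0 − 4.5)/2 = 3.25 m; q_3 = 0.58 × 1.66 × 3.25 = 3.129 m³/s
w_4 = (14.1 − 8.4)/2 = 2.85 m; q_4 = 0.72 × 1.70 × 2.85 = 3.488 m³/s
w_5 = (16.0 − 11.0)/2 = 2.5 m; q_5 = 0.77 × 2.30 × 2.5 = 4.428 m³/s
w_6 = (18.5 − 14.1)/2 = 2.2 m; q_6 = 0.80 × 1.88 × 2.2 = 3.309 m³/s
w_7 = (22.0 − 16.0)/2 = 3 m; q_7 = 0.71 × 1.53 × 3 = 3.259 m³/s
w_8 = (23.4 − 18.5)/2 = 2.45 m; q_8 = 0.42 × 0.80 × 2.45 = 0.8232 m³/s
w_9 = (23.4 − 22.0)/2 = 0.7 m; q_9 = 0.46 × 0.54 × 0.7 = 0.1739 m³/s
Q = Σ qᵢ = 22.08 m³/s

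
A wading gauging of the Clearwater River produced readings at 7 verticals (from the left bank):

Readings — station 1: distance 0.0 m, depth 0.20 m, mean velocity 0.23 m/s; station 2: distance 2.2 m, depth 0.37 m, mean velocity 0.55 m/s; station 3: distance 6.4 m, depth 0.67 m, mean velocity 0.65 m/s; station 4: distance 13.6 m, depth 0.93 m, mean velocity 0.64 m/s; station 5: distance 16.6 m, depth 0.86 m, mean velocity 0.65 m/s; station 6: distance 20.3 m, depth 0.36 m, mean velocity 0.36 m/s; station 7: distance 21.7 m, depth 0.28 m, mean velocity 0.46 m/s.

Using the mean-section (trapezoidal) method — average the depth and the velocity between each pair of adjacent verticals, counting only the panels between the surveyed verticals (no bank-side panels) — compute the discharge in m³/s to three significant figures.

Panel 1-2: Δb = 2.2 m, d̄ = (0.20+0.37)/2 = 0.285, v̄ = (0.23+0.55)/2 = 0.39 → q = 2.2×0.285×0.39 = 0.2445 m³/s
Panel 2-3: Δb = 4.2 m, d̄ = (0.37+0.67)/2 = 0.52, v̄ = (0.55+0.65)/2 = 0.6 → q = 4.2×0.52×0.6 = 1.310 m³/s
Panel 3-4: Δb = 7.2 m, d̄ = (0.67+0.93)/2 = 0.8, v̄ = (0.65+0.64)/2 = 0.645 → q = 7.2×0.8×0.645 = 3.715 m³/s
Panel 4-5: Δb = 3 m, d̄ = (0.93+0.86)/2 = 0.895, v̄ = (0.64+0.65)/2 = 0.645 → q = 3×0.895×0.645 = 1.732 m³/s
Panel 5-6: Δb = 3.7 m, d̄ = (0.86+0.36)/2 = 0.61, v̄ = (0.65+0.36)/2 = 0.505 → q = 3.7×0.61×0.505 = 1.140 m³/s
Panel 6-7: Δb = 1.4 m, d̄ = (0.36+0.28)/2 = 0.32, v̄ = (0.36+0.46)/2 = 0.41 → q = 1.4×0.32×0.41 = 0.1837 m³/s
Q = Σ q = 8.325 m³/s

8.33 m³/s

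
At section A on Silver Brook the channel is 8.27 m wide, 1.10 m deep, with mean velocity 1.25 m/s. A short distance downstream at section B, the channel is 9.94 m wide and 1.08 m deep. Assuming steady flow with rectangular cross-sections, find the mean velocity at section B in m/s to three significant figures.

Q = A₁V₁ = (8.27×1.10) × 1.25 = 11.37 m³/s
A₂ = 9.94 × 1.08 = 10.74 m²
V₂ = Q/A₂ = 11.37/10.74 = 1.059 m/s

1.06 m/s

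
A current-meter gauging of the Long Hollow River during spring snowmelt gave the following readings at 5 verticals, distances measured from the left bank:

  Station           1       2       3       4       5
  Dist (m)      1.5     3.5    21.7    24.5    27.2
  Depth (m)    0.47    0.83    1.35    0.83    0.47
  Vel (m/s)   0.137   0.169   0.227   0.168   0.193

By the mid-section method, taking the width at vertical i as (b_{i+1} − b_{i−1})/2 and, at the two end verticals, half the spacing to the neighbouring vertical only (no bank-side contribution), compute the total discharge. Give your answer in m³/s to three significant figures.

5.20 m³/s

w_1 = (3.5 − 1.5)/2 = 1 m; q_1 = 0.137 × 0.47 × 1 = 0.06439 m³/s
w_2 = (21.7 − 1.5)/2 = 10.1 m; q_2 = 0.169 × 0.83 × 10.1 = 1.417 m³/s
w_3 = (24.5 − 3.5)/2 = 10.5 m; q_3 = 0.227 × 1.35 × 10.5 = 3.218 m³/s
w_4 = (27.2 − 21.7)/2 = 2.75 m; q_4 = 0.168 × 0.83 × 2.75 = 0.3835 m³/s
w_5 = (27.2 − 24.5)/2 = 1.35 m; q_5 = 0.193 × 0.47 × 1.35 = 0.1225 m³/s
Q = Σ qᵢ = 5.205 m³/s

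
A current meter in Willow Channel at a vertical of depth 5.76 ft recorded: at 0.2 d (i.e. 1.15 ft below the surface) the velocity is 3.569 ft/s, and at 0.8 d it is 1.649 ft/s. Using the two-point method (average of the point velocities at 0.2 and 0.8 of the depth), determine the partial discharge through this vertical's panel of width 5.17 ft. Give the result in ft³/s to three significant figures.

77.7 ft³/s

v̄ = (3.569 + 1.649) / 2 = 2.609 ft/s
q = v̄ × d × w = 2.609 × 5.76 × 5.17 = 77.69 ft³/s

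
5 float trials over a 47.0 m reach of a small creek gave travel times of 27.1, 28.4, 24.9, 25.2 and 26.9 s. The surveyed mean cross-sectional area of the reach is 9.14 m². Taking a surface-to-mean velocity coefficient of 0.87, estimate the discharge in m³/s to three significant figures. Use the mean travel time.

t̄ = (27.1 + 28.4 + 24.9 + 25.2 + 26.9) / 5 = 26.5 s
v_surface = L / t̄ = 47.0 / 26.5 = 1.774 m/s
v_mean = 0.87 × 1.774 = 1.543 m/s
Q = A × v_mean = 9.14 × 1.543 = 14.10 m³/s

14.1 m³/s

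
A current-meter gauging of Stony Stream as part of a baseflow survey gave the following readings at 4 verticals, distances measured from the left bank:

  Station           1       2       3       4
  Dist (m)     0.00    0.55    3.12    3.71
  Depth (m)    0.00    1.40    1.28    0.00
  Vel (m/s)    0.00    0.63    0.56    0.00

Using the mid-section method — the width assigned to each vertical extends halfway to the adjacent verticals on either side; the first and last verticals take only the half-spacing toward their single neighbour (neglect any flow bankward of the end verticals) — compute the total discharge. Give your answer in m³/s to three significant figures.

2.51 m³/s

w_2 = (3.12 − 0.00)/2 = 1.56 m; q_2 = 0.63 × 1.40 × 1.56 = 1.376 m³/s
w_3 = (3.71 − 0.55)/2 = 1.58 m; q_3 = 0.56 × 1.28 × 1.58 = 1.133 m³/s
Stations 1, 4 contribute zero (depth or velocity is 0).
Q = Σ qᵢ = 2.508 m³/s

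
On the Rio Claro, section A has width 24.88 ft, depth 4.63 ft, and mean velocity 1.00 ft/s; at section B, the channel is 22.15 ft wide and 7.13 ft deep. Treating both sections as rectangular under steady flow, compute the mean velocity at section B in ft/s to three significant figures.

Q = A₁V₁ = (24.88×4.63) × 1.00 = 115.2 ft³/s
A₂ = 22.15 × 7.13 = 157.9 ft²
V₂ = Q/A₂ = 115.2/157.9 = 0.7294 ft/s

0.729 ft/s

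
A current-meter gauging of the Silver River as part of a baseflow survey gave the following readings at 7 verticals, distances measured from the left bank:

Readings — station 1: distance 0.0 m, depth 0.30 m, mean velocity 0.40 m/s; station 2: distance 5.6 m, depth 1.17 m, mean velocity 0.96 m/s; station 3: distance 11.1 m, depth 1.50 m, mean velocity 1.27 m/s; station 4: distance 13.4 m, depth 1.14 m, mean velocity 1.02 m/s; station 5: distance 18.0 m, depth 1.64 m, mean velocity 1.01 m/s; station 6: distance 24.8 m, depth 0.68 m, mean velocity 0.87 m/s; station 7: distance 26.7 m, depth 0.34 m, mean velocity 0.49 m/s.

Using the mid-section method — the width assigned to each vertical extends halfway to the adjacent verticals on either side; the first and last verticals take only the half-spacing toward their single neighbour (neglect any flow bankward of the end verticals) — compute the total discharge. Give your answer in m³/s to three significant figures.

30.2 m³/s

w_1 = (5.6 − 0.0)/2 = 2.8 m; q_1 = 0.40 × 0.30 × 2.8 = 0.3360 m³/s
w_2 = (11.1 − 0.0)/2 = 5.55 m; q_2 = 0.96 × 1.17 × 5.55 = 6.234 m³/s
w_3 = (13.4 − 5.6)/2 = 3.9 m; q_3 = 1.27 × 1.50 × 3.9 = 7.430 m³/s
w_4 = (18.0 − 11.1)/2 = 3.45 m; q_4 = 1.02 × 1.14 × 3.45 = 4.012 m³/s
w_5 = (24.8 − 13.4)/2 = 5.7 m; q_5 = 1.01 × 1.64 × 5.7 = 9.441 m³/s
w_6 = (26.7 − 18.0)/2 = 4.35 m; q_6 = 0.87 × 0.68 × 4.35 = 2.573 m³/s
w_7 = (26.7 − 24.8)/2 = 0.95 m; q_7 = 0.49 × 0.34 × 0.95 = 0.1583 m³/s
Q = Σ qᵢ = 30.18 m³/s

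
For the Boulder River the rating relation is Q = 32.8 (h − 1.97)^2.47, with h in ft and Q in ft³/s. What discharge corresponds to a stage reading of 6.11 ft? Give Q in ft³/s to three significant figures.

1100 ft³/s

Q = 32.8 × (6.11 − 1.97)^2.47 = 32.8 × 4.14^2.47 = 1096 ft³/s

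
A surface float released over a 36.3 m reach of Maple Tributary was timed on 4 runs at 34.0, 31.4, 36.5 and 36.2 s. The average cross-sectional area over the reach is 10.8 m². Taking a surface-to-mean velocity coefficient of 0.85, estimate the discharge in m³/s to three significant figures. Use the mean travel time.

t̄ = (34.0 + 31.4 + 36.5 + 36.2) / 4 = 34.525 s
v_surface = L / t̄ = 36.3 / 34.525 = 1.051 m/s
v_mean = 0.85 × 1.051 = 0.8937 m/s
Q = A × v_mean = 10.8 × 0.8937 = 9.652 m³/s

9.65 m³/s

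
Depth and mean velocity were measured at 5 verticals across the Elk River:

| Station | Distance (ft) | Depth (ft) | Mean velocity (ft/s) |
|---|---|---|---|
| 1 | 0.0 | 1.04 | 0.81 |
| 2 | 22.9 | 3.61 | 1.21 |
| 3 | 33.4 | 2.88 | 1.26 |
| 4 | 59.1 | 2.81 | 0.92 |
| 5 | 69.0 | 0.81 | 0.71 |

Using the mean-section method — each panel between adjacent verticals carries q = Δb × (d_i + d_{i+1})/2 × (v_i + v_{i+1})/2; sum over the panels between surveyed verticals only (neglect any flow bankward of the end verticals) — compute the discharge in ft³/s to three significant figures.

Panel 1-2: Δb = 22.9 ft, d̄ = (1.04+3.61)/2 = 2.325, v̄ = (0.81+1.21)/2 = 1.01 → q = 22.9×2.325×1.01 = 53.77 ft³/s
Panel 2-3: Δb = 10.5 ft, d̄ = (3.61+2.88)/2 = 3.245, v̄ = (1.21+1.26)/2 = 1.235 → q = 10.5×3.245×1.235 = 42.08 ft³/s
Panel 3-4: Δb = 25.7 ft, d̄ = (2.88+2.81)/2 = 2.845, v̄ = (1.26+0.92)/2 = 1.09 → q = 25.7×2.845×1.09 = 79.70 ft³/s
Panel 4-5: Δb = 9.9 ft, d̄ = (2.81+0.81)/2 = 1.81, v̄ = (0.92+0.71)/2 = 0.815 → q = 9.9×1.81×0.815 = 14.60 ft³/s
Q = Σ q = 190.2 ft³/s

190 ft³/s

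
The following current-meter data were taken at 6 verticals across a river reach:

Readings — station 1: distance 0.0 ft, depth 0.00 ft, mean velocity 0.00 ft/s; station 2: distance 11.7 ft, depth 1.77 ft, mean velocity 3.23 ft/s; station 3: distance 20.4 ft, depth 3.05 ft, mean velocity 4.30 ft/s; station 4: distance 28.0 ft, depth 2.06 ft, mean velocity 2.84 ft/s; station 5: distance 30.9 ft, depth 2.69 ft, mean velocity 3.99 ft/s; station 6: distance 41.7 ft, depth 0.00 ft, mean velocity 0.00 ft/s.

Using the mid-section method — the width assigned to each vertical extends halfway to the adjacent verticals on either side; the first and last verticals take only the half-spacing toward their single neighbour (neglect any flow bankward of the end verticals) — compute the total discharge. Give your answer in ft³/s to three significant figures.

w_2 = (20.4 − 0.0)/2 = 10.2 ft; q_2 = 3.23 × 1.77 × 10.2 = 58.31 ft³/s
w_3 = (28.0 − 11.7)/2 = 8.15 ft; q_3 = 4.30 × 3.05 × 8.15 = 106.9 ft³/s
w_4 = (30.9 − 20.4)/2 = 5.25 ft; q_4 = 2.84 × 2.06 × 5.25 = 30.71 ft³/s
w_5 = (41.7 − 28.0)/2 = 6.85 ft; q_5 = 3.99 × 2.69 × 6.85 = 73.52 ft³/s
Stations 1, 6 contribute zero (depth or velocity is 0).
Q = Σ qᵢ = 269.4 ft³/s

269 ft³/s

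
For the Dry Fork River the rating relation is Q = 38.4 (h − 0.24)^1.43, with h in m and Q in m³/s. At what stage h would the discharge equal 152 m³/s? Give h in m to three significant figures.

2.86 m

h − h₀ = (Q/C)^(1/b) = (152/38.4)^(1/1.43) = 2.617 m
h = 0.24 + 2.617 = 2.857 m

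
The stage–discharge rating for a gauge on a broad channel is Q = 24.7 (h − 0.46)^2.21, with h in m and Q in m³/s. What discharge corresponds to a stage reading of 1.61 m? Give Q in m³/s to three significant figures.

33.6 m³/s

Q = 24.7 × (1.61 − 0.46)^2.21 = 24.7 × 1.15^2.21 = 33.64 m³/s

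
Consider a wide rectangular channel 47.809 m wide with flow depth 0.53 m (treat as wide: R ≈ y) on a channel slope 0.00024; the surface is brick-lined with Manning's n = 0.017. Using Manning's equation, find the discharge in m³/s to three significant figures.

15.1 m³/s

A = b·y = 47.809 × 0.53 = 25.34 m²
Wide channel: R ≈ y = 0.53 m
Q = (1/n)·A·R^(2/3)·S^(1/2) = (1/0.017) × 25.34 × 0.5300^(2/3) × 0.00024^(1/2) = 15.12 m³/s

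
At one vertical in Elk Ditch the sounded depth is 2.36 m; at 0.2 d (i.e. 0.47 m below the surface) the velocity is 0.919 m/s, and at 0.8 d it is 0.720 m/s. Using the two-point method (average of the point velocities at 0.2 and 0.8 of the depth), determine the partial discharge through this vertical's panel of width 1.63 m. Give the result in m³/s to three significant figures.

3.15 m³/s

v̄ = (0.919 + 0.720) / 2 = 0.8195 m/s
q = v̄ × d × w = 0.8195 × 2.36 × 1.63 = 3.152 m³/s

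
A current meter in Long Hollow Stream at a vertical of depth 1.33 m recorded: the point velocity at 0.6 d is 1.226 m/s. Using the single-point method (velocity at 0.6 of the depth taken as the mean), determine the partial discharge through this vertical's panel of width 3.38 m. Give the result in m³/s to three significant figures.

5.51 m³/s

v̄ = v₀.₆ = 1.226 m/s
q = v̄ × d × w = 1.226 × 1.33 × 3.38 = 5.511 m³/s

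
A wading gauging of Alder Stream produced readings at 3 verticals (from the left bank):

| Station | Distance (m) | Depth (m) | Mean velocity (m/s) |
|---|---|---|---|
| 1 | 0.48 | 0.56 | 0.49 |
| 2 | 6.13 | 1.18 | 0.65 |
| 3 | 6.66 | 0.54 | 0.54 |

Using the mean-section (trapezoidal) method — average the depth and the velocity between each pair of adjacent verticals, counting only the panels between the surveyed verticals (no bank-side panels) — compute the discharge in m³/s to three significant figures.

Panel 1-2: Δb = 5.65 m, d̄ = (0.56+1.18)/2 = 0.87, v̄ = (0.49+0.65)/2 = 0.57 → q = 5.65×0.87×0.57 = 2.802 m³/s
Panel 2-3: Δb = 0.53 m, d̄ = (1.18+0.54)/2 = 0.86, v̄ = (0.65+0.54)/2 = 0.595 → q = 0.53×0.86×0.595 = 0.2712 m³/s
Q = Σ q = 3.073 m³/s

3.07 m³/s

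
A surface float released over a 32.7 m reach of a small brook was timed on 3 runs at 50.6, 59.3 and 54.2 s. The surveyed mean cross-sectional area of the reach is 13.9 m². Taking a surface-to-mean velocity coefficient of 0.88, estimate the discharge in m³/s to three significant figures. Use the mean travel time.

7.31 m³/s

t̄ = (50.6 + 59.3 + 54.2) / 3 = 54.7 s
v_surface = L / t̄ = 32.7 / 54.7 = 0.5978 m/s
v_mean = 0.88 × 0.5978 = 0.5261 m/s
Q = A × v_mean = 13.9 × 0.5261 = 7.312 m³/s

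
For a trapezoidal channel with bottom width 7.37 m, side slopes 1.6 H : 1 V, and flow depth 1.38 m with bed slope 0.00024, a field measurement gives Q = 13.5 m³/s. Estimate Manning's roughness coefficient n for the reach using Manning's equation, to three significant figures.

A = (b + z·y)·y = (7.37 + 1.6×1.38)×1.38 = 13.22 m²
P = b + 2y√(1+z²) = 7.37 + 2×1.38×√(1+1.6²) = 12.58 m
R = A/P = 13.22/12.58 = 1.051 m
n = (1/Q)·A·R^(2/3)·S^(1/2) = (1/13.5) × 13.22 × 1.034 × 0.01549 = 0.01568

0.0157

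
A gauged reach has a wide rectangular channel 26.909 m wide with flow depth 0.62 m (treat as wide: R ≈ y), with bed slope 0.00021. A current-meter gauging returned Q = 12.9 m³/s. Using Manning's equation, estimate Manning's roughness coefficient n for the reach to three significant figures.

A = b·y = 26.909 × 0.62 = 16.68 m²
Wide channel: R ≈ y = 0.62 m
n = (1/Q)·A·R^(2/3)·S^(1/2) = (1/12.9) × 16.68 × 0.7271 × 0.01449 = 0.01363

0.0136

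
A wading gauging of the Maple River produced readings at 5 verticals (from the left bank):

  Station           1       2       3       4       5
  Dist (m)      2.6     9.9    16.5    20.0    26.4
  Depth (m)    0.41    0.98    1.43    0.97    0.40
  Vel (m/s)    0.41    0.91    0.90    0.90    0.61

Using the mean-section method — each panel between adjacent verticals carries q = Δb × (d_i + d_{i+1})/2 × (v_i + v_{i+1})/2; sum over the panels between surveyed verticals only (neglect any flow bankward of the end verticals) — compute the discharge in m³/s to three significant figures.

Panel 1-2: Δb = 7.3 m, d̄ = (0.41+0.98)/2 = 0.695, v̄ = (0.41+0.91)/2 = 0.66 → q = 7.3×0.695×0.66 = 3.349 m³/s
Panel 2-3: Δb = 6.6 m, d̄ = (0.98+1.43)/2 = 1.205, v̄ = (0.91+0.90)/2 = 0.905 → q = 6.6×1.205×0.905 = 7.197 m³/s
Panel 3-4: Δb = 3.5 m, d̄ = (1.43+0.97)/2 = 1.2, v̄ = (0.90+0.90)/2 = 0.9 → q = 3.5×1.2×0.9 = 3.780 m³/s
Panel 4-5: Δb = 6.4 m, d̄ = (0.97+0.40)/2 = 0.685, v̄ = (0.90+0.61)/2 = 0.755 → q = 6.4×0.685×0.755 = 3.310 m³/s
Q = Σ q = 17.64 m³/s

17.6 m³/s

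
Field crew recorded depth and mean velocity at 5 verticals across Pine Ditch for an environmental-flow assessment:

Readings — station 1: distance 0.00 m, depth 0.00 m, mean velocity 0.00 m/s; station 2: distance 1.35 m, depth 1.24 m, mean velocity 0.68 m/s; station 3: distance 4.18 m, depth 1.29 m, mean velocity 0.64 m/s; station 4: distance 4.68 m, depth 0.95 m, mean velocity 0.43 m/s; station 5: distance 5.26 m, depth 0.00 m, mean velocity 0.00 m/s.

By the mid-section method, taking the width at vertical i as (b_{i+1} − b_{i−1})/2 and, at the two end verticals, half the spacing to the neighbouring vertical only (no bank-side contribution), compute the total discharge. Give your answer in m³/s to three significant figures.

3.36 m³/s

w_2 = (4.18 − 0.00)/2 = 2.09 m; q_2 = 0.68 × 1.24 × 2.09 = 1.762 m³/s
w_3 = (4.68 − 1.35)/2 = 1.665 m; q_3 = 0.64 × 1.29 × 1.665 = 1.375 m³/s
w_4 = (5.26 − 4.18)/2 = 0.54 m; q_4 = 0.43 × 0.95 × 0.54 = 0.2206 m³/s
Stations 1, 5 contribute zero (depth or velocity is 0).
Q = Σ qᵢ = 3.358 m³/s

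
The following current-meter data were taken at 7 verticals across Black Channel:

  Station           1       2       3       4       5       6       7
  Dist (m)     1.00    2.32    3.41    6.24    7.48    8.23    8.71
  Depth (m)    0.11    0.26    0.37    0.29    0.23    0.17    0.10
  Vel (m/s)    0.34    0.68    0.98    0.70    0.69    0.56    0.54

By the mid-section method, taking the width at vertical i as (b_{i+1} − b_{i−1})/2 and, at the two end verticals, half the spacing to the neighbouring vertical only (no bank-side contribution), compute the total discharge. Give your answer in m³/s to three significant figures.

w_1 = (2.32 − 1.00)/2 = 0.66 m; q_1 = 0.34 × 0.11 × 0.66 = 0.02468 m³/s
w_2 = (3.41 − 1.00)/2 = 1.205 m; q_2 = 0.68 × 0.26 × 1.205 = 0.2130 m³/s
w_3 = (6.24 − 2.32)/2 = 1.96 m; q_3 = 0.98 × 0.37 × 1.96 = 0.7107 m³/s
w_4 = (7.48 − 3.41)/2 = 2.035 m; q_4 = 0.70 × 0.29 × 2.035 = 0.4131 m³/s
w_5 = (8.23 − 6.24)/2 = 0.995 m; q_5 = 0.69 × 0.23 × 0.995 = 0.1579 m³/s
w_6 = (8.71 − 7.48)/2 = 0.615 m; q_6 = 0.56 × 0.17 × 0.615 = 0.05855 m³/s
w_7 = (8.71 − 8.23)/2 = 0.24 m; q_7 = 0.54 × 0.10 × 0.24 = 0.01296 m³/s
Q = Σ qᵢ = 1.591 m³/s

1.59 m³/s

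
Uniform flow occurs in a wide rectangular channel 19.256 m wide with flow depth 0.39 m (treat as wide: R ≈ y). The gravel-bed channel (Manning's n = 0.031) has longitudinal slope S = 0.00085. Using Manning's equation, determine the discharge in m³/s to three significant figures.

3.77 m³/s

A = b·y = 19.256 × 0.39 = 7.510 m²
Wide channel: R ≈ y = 0.39 m
Q = (1/n)·A·R^(2/3)·S^(1/2) = (1/0.031) × 7.510 × 0.3900^(2/3) × 0.00085^(1/2) = 3.770 m³/s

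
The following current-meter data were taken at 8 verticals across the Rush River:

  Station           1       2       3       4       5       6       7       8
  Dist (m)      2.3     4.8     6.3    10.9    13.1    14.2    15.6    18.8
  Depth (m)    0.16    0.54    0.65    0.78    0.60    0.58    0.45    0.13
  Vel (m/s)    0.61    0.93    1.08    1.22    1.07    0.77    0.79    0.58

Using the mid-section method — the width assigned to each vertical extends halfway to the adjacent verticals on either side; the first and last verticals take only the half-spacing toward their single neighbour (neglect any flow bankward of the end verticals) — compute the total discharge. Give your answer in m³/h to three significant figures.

32600 m³/h

w_1 = (4.8 − 2.3)/2 = 1.25 m; q_1 = 0.61 × 0.16 × 1.25 = 0.1220 m³/s
w_2 = (6.3 − 2.3)/2 = 2 m; q_2 = 0.93 × 0.54 × 2 = 1.004 m³/s
w_3 = (10.9 − 4.8)/2 = 3.05 m; q_3 = 1.08 × 0.65 × 3.05 = 2.141 m³/s
w_4 = (13.1 − 6.3)/2 = 3.4 m; q_4 = 1.22 × 0.78 × 3.4 = 3.235 m³/s
w_5 = (14.2 − 10.9)/2 = 1.65 m; q_5 = 1.07 × 0.60 × 1.65 = 1.059 m³/s
w_6 = (15.6 − 13.1)/2 = 1.25 m; q_6 = 0.77 × 0.58 × 1.25 = 0.5583 m³/s
w_7 = (18.8 − 14.2)/2 = 2.3 m; q_7 = 0.79 × 0.45 × 2.3 = 0.8177 m³/s
w_8 = (18.8 − 15.6)/2 = 1.6 m; q_8 = 0.58 × 0.13 × 1.6 = 0.1206 m³/s
Q = Σ qᵢ = 9.059 m³/s
= 9.059 × 3600 = 32610 m³/h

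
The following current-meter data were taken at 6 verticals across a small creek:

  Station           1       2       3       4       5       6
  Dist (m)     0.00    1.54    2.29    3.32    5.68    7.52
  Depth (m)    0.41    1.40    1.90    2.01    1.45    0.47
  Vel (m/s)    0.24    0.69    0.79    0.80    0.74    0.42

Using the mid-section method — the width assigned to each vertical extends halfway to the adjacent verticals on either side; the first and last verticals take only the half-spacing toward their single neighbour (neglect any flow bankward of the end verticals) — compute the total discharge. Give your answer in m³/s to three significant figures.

7.68 m³/s

w_1 = (1.54 − 0.00)/2 = 0.77 m; q_1 = 0.24 × 0.41 × 0.77 = 0.07577 m³/s
w_2 = (2.29 − 0.00)/2 = 1.145 m; q_2 = 0.69 × 1.40 × 1.145 = 1.106 m³/s
w_3 = (3.32 − 1.54)/2 = 0.89 m; q_3 = 0.79 × 1.90 × 0.89 = 1.336 m³/s
w_4 = (5.68 − 2.29)/2 = 1.695 m; q_4 = 0.80 × 2.01 × 1.695 = 2.726 m³/s
w_5 = (7.52 − 3.32)/2 = 2.1 m; q_5 = 0.74 × 1.45 × 2.1 = 2.253 m³/s
w_6 = (7.52 − 5.68)/2 = 0.92 m; q_6 = 0.42 × 0.47 × 0.92 = 0.1816 m³/s
Q = Σ qᵢ = 7.678 m³/s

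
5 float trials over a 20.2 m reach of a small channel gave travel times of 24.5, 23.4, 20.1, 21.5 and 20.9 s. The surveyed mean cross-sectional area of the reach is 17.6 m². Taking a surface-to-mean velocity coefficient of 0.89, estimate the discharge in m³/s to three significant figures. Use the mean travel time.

14.3 m³/s

t̄ = (24.5 + 23.4 + 20.1 + 21.5 + 20.9) / 5 = 22.08 s
v_surface = L / t̄ = 20.2 / 22.08 = 0.9149 m/s
v_mean = 0.89 × 0.9149 = 0.8142 m/s
Q = A × v_mean = 17.6 × 0.8142 = 14.33 m³/s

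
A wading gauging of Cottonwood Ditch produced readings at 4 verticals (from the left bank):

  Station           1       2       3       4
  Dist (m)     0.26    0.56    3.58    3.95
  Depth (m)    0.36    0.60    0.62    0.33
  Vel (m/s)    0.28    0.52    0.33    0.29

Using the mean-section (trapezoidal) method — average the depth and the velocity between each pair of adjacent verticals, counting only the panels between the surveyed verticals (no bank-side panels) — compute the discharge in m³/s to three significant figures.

Panel 1-2: Δb = 0.3 m, d̄ = (0.36+0.60)/2 = 0.48, v̄ = (0.28+0.52)/2 = 0.4 → q = 0.3×0.48×0.4 = 0.05760 m³/s
Panel 2-3: Δb = 3.02 m, d̄ = (0.60+0.62)/2 = 0.61, v̄ = (0.52+0.33)/2 = 0.425 → q = 3.02×0.61×0.425 = 0.7829 m³/s
Panel 3-4: Δb = 0.37 m, d̄ = (0.62+0.33)/2 = 0.475, v̄ = (0.33+0.29)/2 = 0.31 → q = 0.37×0.475×0.31 = 0.05448 m³/s
Q = Σ q = 0.8950 m³/s

0.895 m³/s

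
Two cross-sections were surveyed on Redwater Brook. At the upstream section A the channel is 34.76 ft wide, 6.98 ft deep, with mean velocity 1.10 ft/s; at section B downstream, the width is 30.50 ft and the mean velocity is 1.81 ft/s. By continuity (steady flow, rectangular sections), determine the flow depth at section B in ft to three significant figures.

4.83 ft

Q = A₁V₁ = (34.76×6.98) × 1.10 = 266.9 ft³/s
d₂ = Q/(b₂ V₂) = 266.9/(30.50×1.81) = 4.834 ft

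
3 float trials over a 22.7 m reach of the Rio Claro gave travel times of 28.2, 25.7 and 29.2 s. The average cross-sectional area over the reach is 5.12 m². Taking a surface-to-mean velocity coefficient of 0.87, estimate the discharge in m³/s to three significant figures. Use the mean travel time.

t̄ = (28.2 + 25.7 + 29.2) / 3 = 27.7 s
v_surface = L / t̄ = 22.7 / 27.7 = 0.8195 m/s
v_mean = 0.87 × 0.8195 = 0.7130 m/s
Q = A × v_mean = 5.12 × 0.7130 = 3.650 m³/s

3.65 m³/s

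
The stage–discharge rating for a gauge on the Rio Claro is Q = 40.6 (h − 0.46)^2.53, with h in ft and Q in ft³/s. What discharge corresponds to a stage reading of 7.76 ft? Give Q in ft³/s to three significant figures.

Q = 40.6 × (7.76 − 0.46)^2.53 = 40.6 × 7.3^2.53 = 6205 ft³/s

6200 ft³/s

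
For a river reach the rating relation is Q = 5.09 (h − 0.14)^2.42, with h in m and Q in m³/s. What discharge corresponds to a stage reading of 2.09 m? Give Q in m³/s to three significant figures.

25.6 m³/s

Q = 5.09 × (2.09 − 0.14)^2.42 = 5.09 × 1.95^2.42 = 25.62 m³/s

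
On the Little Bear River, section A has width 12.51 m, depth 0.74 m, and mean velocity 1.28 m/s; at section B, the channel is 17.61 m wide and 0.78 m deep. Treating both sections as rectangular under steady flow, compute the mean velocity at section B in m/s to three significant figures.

Q = A₁V₁ = (12.51×0.74) × 1.28 = 11.85 m³/s
A₂ = 17.61 × 0.78 = 13.74 m²
V₂ = Q/A₂ = 11.85/13.74 = 0.8627 m/s

0.863 m/s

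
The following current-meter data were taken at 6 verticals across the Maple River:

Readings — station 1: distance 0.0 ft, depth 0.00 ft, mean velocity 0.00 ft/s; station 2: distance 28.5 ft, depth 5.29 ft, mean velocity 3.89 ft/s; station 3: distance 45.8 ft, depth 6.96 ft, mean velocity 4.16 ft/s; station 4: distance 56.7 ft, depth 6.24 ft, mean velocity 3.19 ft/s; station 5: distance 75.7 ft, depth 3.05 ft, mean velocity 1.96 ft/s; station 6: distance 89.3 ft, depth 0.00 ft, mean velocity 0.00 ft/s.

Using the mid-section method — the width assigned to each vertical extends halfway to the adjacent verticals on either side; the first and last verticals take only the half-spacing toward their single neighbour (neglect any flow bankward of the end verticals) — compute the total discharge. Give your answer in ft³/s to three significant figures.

w_2 = (45.8 − 0.0)/2 = 22.9 ft; q_2 = 3.89 × 5.29 × 22.9 = 471.2 ft³/s
w_3 = (56.7 − 28.5)/2 = 14.1 ft; q_3 = 4.16 × 6.96 × 14.1 = 408.2 ft³/s
w_4 = (75.7 − 45.8)/2 = 14.95 ft; q_4 = 3.19 × 6.24 × 14.95 = 297.6 ft³/s
w_5 = (89.3 − 56.7)/2 = 16.3 ft; q_5 = 1.96 × 3.05 × 16.3 = 97.44 ft³/s
Stations 1, 6 contribute zero (depth or velocity is 0).
Q = Σ qᵢ = 1275 ft³/s

1270 ft³/s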